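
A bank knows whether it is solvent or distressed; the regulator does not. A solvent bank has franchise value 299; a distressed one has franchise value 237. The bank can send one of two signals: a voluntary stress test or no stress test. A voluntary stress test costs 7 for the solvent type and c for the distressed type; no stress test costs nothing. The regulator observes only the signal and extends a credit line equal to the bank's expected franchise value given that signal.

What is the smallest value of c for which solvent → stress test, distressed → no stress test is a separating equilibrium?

62

Under separation: stress test → solvent (pays 299); no stress test → distressed (pays 237).
Solvent: 299 − 7 = 292 ≥ 237 − 0 = 237. Holds regardless of c. ✓
Distressed: 237 − 0 ≥ 299 − c, so c ≥ 299 − 237 = 62.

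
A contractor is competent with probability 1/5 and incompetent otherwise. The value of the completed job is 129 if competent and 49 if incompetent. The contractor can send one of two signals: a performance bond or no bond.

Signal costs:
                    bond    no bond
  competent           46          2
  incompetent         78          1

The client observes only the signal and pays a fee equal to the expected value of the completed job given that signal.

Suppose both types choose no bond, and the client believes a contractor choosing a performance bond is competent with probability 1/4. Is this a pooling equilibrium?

On the equilibrium path (no bond) the client holds the prior 1/5 and pays 1/5·129 + 4/5·49 = 65. Off-path (bond) belief 1/4 gives 1/4·129 + 3/4·49 = 69.
Competent: no bond gives 65 − 2 = 63; bond gives 69 − 46 = 23. Stays. ✓
Incompetent: no bond gives 65 − 1 = 64; bond gives 69 − 78 = -9. Stays. ✓
Beliefs are Bayes-consistent on-path and both types best-respond.

Yes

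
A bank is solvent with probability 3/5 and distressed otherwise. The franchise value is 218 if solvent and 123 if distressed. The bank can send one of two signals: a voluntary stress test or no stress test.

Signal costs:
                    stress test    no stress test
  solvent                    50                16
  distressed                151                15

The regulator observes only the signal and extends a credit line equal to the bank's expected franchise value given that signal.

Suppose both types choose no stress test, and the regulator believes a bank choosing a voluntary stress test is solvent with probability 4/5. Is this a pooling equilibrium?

At the pooled signal (no stress test) the regulator holds the prior 3/5 and pays 3/5·218 + 2/5·123 = 180. Off-path (stress test) belief 4/5 gives 4/5·218 + 1/5·123 = 199.
Solvent: no stress test gives 180 − 16 = 164; stress test gives 199 − 50 = 149. Stays. ✓
Distressed: no stress test gives 180 − 15 = 165; stress test gives 199 − 151 = 48. Stays. ✓

Yes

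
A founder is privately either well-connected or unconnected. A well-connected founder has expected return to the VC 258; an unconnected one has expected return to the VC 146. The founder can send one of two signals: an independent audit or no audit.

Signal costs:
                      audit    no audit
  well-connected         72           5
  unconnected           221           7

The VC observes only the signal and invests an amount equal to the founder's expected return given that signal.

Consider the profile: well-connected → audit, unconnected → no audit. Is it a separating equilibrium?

If types separate, audit earns payment 258 and no audit earns 146.
Well-connected: audit gives 258 − 72 = 186; no audit gives 146 − 5 = 141. No deviation. ✓
Unconnected: no audit gives 146 − 7 = 139; audit gives 258 − 221 = 37. No deviation. ✓
Both incentive constraints hold.

Yes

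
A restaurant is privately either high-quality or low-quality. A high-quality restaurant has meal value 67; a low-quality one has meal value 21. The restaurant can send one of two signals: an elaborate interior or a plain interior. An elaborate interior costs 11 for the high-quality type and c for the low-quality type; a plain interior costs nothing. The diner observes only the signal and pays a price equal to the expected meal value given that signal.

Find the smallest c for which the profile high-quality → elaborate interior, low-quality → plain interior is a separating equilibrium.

Under separation: elaborate interior → high-quality (pays 67); plain interior → low-quality (pays 21).
High-quality: 67 − 11 = 56 ≥ 21 − 0 = 21. Holds regardless of c. ✓
Low-quality: 21 − 0 ≥ 67 − c, so c ≥ 67 − 21 = 46.

46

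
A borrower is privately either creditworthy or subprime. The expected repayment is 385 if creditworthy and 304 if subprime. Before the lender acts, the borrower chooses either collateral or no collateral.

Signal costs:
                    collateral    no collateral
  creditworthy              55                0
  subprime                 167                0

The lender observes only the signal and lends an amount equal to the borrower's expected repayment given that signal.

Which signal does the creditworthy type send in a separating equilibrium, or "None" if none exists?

Try creditworthy → collateral, subprime → no collateral:
  If types separate, collateral earns payment 385 and no collateral earns 304.
  Creditworthy: collateral gives 385 − 55 = 330; no collateral gives 304 − 0 = 304. No deviation. ✓
  Subprime: no collateral gives 304 − 0 = 304; collateral gives 385 − 167 = 218. No deviation. ✓
Both hold — the creditworthy type sends collateral.

collateral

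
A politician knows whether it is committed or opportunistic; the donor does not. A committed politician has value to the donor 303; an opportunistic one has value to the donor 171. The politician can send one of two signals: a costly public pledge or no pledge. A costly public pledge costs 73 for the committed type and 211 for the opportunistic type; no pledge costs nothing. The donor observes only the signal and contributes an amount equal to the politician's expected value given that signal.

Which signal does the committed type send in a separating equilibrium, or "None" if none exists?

Try committed → pledge, opportunistic → no pledge:
  If types separate, pledge earns payment 303 and no pledge earns 171.
  Committed: pledge gives 303 − 73 = 230; no pledge gives 171 − 0 = 171. No deviation. ✓
  Opportunistic: no pledge gives 171 − 0 = 171; pledge gives 303 − 211 = 92. No deviation. ✓
Both hold — the committed type sends pledge.

pledge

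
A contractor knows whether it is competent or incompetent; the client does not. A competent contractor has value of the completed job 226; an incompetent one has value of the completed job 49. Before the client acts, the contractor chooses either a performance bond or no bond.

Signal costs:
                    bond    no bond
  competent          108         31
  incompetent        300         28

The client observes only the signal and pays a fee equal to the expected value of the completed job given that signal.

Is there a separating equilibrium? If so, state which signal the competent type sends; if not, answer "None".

bond

Try competent → bond, incompetent → no bond:
  If types separate, bond earns payment 226 and no bond earns 49.
  Competent: bond gives 226 − 108 = 118; no bond gives 49 − 31 = 18. No deviation. ✓
  Incompetent: no bond gives 49 − 28 = 21; bond gives 226 − 300 = -74. No deviation. ✓
Both hold — the competent type sends bond.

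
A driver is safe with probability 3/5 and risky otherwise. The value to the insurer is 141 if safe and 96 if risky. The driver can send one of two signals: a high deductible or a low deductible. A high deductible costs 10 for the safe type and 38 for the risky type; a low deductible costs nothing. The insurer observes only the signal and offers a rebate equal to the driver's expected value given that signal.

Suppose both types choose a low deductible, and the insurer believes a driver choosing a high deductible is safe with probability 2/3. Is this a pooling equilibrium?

At the pooled signal (low deductible) the insurer holds the prior 3/5 and pays 3/5·141 + 2/5·96 = 123. Off-path (high deductible) belief 2/3 gives 2/3·141 + 1/3·96 = 126.
Safe: low deductible gives 123 − 0 = 123; high deductible gives 126 − 10 = 116. Stays. ✓
Risky: low deductible gives 123 − 0 = 123; high deductible gives 126 − 38 = 88. Stays. ✓

Yes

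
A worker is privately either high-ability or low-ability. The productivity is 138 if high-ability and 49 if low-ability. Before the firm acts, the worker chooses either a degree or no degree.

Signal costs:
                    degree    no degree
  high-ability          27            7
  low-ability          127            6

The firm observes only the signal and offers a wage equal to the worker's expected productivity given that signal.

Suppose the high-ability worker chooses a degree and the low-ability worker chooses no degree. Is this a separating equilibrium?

Under separation the firm infers type exactly: degree → high-ability (pays 138), no degree → low-ability (pays 49).
High-ability: degree gives 138 − 27 = 111; no degree gives 49 − 7 = 42. No deviation. ✓
Low-ability: no degree gives 49 − 6 = 43; degree gives 138 − 127 = 11. No deviation. ✓
Neither type gains from mimicking the other.

Yes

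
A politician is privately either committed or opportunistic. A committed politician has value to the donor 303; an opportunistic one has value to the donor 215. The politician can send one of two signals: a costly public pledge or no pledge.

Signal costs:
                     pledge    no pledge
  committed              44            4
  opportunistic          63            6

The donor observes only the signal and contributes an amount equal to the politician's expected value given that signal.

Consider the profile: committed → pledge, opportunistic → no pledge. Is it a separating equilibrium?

If types separate, pledge earns payment 303 and no pledge earns 215.
Committed: pledge gives 303 − 44 = 259; no pledge gives 215 − 4 = 211. No deviation. ✓
Opportunistic: no pledge gives 215 − 6 = 209; pledge gives 303 − 63 = 240. Would deviate. ✗

No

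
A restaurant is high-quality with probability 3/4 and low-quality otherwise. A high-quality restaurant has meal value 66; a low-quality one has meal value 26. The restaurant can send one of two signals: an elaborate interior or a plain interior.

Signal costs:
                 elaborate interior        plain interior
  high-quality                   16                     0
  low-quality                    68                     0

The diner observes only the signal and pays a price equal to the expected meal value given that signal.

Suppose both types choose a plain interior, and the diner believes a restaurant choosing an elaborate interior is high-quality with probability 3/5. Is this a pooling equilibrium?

Yes

At the pooled signal (plain interior) the diner holds the prior 3/4 and pays 3/4·66 + 1/4·26 = 56. Off-path (elaborate interior) belief 3/5 gives 3/5·66 + 2/5·26 = 50.
High-quality: plain interior gives 56 − 0 = 56; elaborate interior gives 50 − 16 = 34. Stays. ✓
Low-quality: plain interior gives 56 − 0 = 56; elaborate interior gives 50 − 68 = -18. Stays. ✓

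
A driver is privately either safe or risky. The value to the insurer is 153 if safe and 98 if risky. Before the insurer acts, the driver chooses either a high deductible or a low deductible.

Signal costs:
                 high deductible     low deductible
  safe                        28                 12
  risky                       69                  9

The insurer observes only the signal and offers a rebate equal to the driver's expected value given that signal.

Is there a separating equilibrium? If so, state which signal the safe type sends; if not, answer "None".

high deductible

Try safe → high deductible, risky → low deductible:
  If types separate, high deductible earns payment 153 and low deductible earns 98.
  Safe: high deductible gives 153 − 28 = 125; low deductible gives 98 − 12 = 86. No deviation. ✓
  Risky: low deductible gives 98 − 9 = 89; high deductible gives 153 − 69 = 84. No deviation. ✓
Both hold — the safe type sends high deductible.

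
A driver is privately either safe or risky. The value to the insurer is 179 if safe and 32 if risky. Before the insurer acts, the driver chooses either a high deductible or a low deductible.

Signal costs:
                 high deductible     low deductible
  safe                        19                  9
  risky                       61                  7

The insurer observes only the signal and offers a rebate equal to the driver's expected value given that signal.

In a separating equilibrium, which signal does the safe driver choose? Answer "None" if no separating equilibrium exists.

None

Try safe → high deductible, risky → low deductible:
  If types separate, high deductible earns payment 179 and low deductible earns 32.
  Safe: high deductible gives 179 − 19 = 160; low deductible gives 32 − 9 = 23. No deviation. ✓
  Risky: low deductible gives 32 − 7 = 25; high deductible gives 179 − 61 = 118. Would deviate. ✗
Try safe → low deductible, risky → high deductible:
  If types separate, low deductible earns payment 179 and high deductible earns 32.
  Safe: low deductible gives 179 − 9 = 170; high deductible gives 32 − 19 = 13. No deviation. ✓
  Risky: high deductible gives 32 − 61 = -29; low deductible gives 179 − 7 = 172. Would deviate. ✗
Neither assignment is incentive-compatible.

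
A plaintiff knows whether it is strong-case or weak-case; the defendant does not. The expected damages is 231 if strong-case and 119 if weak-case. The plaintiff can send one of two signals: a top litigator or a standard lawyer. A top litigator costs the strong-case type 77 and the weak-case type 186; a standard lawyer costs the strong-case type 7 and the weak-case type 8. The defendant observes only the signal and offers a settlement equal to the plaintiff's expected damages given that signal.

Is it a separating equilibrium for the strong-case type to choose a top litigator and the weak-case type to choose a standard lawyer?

Yes

If types separate, top litigator earns payment 231 and standard lawyer earns 119.
Strong-case: top litigator gives 231 − 77 = 154; standard lawyer gives 119 − 7 = 112. No deviation. ✓
Weak-case: standard lawyer gives 119 − 8 = 111; top litigator gives 231 − 186 = 45. No deviation. ✓
Both incentive constraints hold.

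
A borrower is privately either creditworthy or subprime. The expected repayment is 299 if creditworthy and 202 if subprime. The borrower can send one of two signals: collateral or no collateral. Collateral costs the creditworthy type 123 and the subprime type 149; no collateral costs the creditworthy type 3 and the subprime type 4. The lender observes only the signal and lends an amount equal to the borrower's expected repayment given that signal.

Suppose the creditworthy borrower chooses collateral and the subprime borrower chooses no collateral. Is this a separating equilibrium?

No

If types separate, collateral earns payment 299 and no collateral earns 202.
Creditworthy: collateral gives 299 − 123 = 176; no collateral gives 202 − 3 = 199. Would deviate. ✗
Subprime: no collateral gives 202 − 4 = 198; collateral gives 299 − 149 = 150. No deviation. ✓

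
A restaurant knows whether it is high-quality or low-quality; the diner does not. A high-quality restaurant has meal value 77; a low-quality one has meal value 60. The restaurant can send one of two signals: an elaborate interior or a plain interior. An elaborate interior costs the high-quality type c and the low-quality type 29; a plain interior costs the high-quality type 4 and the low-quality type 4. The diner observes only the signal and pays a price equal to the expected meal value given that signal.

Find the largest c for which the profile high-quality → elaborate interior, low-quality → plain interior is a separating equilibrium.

21

Under separation: elaborate interior → high-quality (pays 77); plain interior → low-quality (pays 60).
Low-quality: 60 − 4 = 56 ≥ 77 − 29 = 48. Holds regardless of c. ✓
High-quality: 77 − c ≥ 60 − 4, so c ≤ 77 − 56 = 21.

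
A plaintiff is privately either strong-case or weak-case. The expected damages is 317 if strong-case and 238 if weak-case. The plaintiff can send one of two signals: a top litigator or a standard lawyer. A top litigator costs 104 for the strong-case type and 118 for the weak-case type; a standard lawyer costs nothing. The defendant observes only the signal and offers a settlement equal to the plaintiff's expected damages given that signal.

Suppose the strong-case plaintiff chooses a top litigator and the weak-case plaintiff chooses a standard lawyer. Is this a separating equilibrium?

No

If types separate, top litigator earns payment 317 and standard lawyer earns 238.
Strong-case: top litigator gives 317 − 104 = 213; standard lawyer gives 238 − 0 = 238. Would deviate. ✗
Weak-case: standard lawyer gives 238 − 0 = 238; top litigator gives 317 − 118 = 199. No deviation. ✓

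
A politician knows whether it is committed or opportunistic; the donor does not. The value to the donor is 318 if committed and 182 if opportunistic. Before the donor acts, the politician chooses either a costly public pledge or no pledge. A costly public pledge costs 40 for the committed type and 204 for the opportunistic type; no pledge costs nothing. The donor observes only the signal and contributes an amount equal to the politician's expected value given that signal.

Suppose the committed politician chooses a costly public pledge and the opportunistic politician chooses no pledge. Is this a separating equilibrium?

Yes

Under separation the donor infers type exactly: pledge → committed (pays 318), no pledge → opportunistic (pays 182).
Committed: pledge gives 318 − 40 = 278; no pledge gives 182 − 0 = 182. No deviation. ✓
Opportunistic: no pledge gives 182 − 0 = 182; pledge gives 318 − 204 = 114. No deviation. ✓
Neither type gains from mimicking the other.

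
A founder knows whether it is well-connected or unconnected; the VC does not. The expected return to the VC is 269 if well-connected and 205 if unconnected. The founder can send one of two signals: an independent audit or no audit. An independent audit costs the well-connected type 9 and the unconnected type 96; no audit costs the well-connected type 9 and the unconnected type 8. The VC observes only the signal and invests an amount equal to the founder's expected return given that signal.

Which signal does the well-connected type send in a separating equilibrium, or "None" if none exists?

audit

Try well-connected → audit, unconnected → no audit:
  Under separation the VC infers type exactly: audit → well-connected (pays 269), no audit → unconnected (pays 205).
  Well-connected: audit gives 269 − 9 = 260; no audit gives 205 − 9 = 196. No deviation. ✓
  Unconnected: no audit gives 205 − 8 = 197; audit gives 269 − 96 = 173. No deviation. ✓
Both hold — the well-connected type sends audit.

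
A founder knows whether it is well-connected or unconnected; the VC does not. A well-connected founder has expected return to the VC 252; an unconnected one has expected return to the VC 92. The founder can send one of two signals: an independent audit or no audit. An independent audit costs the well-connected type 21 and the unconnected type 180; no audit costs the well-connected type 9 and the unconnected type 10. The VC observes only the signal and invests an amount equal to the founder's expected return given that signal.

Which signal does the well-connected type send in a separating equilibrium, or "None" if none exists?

audit

Try well-connected → audit, unconnected → no audit:
  Under separation the VC infers type exactly: audit → well-connected (pays 252), no audit → unconnected (pays 92).
  Well-connected: audit gives 252 − 21 = 231; no audit gives 92 − 9 = 83. No deviation. ✓
  Unconnected: no audit gives 92 − 10 = 82; audit gives 252 − 180 = 72. No deviation. ✓
Both hold — the well-connected type sends audit.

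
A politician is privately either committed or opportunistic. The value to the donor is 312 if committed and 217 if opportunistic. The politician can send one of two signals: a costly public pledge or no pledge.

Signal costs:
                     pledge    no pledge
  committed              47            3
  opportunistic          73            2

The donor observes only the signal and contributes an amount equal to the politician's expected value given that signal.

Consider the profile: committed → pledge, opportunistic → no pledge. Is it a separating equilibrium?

If types separate, pledge earns payment 312 and no pledge earns 217.
Committed: pledge gives 312 − 47 = 265; no pledge gives 217 − 3 = 214. No deviation. ✓
Opportunistic: no pledge gives 217 − 2 = 215; pledge gives 312 − 73 = 239. Would deviate. ✗

No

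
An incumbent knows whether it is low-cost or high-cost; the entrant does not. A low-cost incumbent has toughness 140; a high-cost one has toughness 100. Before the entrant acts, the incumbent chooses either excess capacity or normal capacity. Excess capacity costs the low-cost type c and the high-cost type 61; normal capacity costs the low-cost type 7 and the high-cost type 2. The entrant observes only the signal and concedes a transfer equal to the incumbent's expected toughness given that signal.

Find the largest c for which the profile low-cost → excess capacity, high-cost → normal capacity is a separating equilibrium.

47

Under separation: excess capacity → low-cost (pays 140); normal capacity → high-cost (pays 100).
High-cost: 100 − 2 = 98 ≥ 140 − 61 = 79. Holds regardless of c. ✓
Low-cost: 140 − c ≥ 100 − 7, so c ≤ 140 − 93 = 47.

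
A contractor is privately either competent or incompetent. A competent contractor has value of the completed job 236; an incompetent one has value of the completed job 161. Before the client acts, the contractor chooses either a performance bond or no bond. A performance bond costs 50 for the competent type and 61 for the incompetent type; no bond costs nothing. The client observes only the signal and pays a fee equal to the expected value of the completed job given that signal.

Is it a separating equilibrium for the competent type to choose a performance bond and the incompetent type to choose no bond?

Under separation the client infers type exactly: bond → competent (pays 236), no bond → incompetent (pays 161).
Competent: bond gives 236 − 50 = 186; no bond gives 161 − 0 = 161. No deviation. ✓
Incompetent: no bond gives 161 − 0 = 161; bond gives 236 − 61 = 175. Would deviate. ✗

No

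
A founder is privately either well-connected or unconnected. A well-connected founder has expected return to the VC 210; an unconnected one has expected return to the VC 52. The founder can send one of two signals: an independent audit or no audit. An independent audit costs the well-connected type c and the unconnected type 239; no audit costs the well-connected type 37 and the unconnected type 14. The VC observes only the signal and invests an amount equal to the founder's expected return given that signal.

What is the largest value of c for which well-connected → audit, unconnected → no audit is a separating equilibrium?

Under separation: audit → well-connected (pays 210); no audit → unconnected (pays 52).
Unconnected: 52 − 14 = 38 ≥ 210 − 239 = -29. Holds regardless of c. ✓
Well-connected: 210 − c ≥ 52 − 37, so c ≤ 210 − 15 = 195.

195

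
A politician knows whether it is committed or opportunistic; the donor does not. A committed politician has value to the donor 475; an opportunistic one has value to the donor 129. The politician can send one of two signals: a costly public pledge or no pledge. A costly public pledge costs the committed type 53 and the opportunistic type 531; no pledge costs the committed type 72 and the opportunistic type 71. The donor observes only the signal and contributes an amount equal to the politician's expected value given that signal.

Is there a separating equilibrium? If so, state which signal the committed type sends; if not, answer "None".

pledge

Try committed → pledge, opportunistic → no pledge:
  Under separation the donor infers type exactly: pledge → committed (pays 475), no pledge → opportunistic (pays 129).
  Committed: pledge gives 475 − 53 = 422; no pledge gives 129 − 72 = 57. No deviation. ✓
  Opportunistic: no pledge gives 129 − 71 = 58; pledge gives 475 − 531 = -56. No deviation. ✓
Both hold — the committed type sends pledge.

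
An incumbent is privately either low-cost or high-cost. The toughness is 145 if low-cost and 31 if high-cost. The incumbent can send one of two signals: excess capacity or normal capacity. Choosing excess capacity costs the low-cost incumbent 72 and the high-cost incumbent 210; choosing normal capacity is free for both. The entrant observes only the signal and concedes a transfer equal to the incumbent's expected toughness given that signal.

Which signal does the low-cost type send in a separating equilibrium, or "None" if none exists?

Try low-cost → excess capacity, high-cost → normal capacity:
  Under separation the entrant infers type exactly: excess capacity → low-cost (pays 145), normal capacity → high-cost (pays 31).
  Low-cost: excess capacity gives 145 − 72 = 73; normal capacity gives 31 − 0 = 31. No deviation. ✓
  High-cost: normal capacity gives 31 − 0 = 31; excess capacity gives 145 − 210 = -65. No deviation. ✓
Both hold — the low-cost type sends excess capacity.

excess capacity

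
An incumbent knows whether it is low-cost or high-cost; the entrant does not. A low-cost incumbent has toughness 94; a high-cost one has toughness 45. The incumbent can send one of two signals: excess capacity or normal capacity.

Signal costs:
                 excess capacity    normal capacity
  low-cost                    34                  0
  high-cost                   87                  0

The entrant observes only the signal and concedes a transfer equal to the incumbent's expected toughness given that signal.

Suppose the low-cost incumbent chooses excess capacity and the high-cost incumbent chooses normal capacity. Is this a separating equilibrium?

Yes

Under separation the entrant infers type exactly: excess capacity → low-cost (pays 94), normal capacity → high-cost (pays 45).
Low-cost: excess capacity gives 94 − 34 = 60; normal capacity gives 45 − 0 = 45. No deviation. ✓
High-cost: normal capacity gives 45 − 0 = 45; excess capacity gives 94 − 87 = 7. No deviation. ✓
Both incentive constraints hold.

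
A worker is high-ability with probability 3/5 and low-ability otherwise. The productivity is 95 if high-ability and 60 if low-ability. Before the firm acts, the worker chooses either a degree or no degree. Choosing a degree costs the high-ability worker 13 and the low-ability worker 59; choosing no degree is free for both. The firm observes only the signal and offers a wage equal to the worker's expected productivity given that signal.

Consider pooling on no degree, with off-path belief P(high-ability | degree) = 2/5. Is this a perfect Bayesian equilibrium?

Yes

At the pooled signal (no degree) the firm holds the prior 3/5 and pays 3/5·95 + 2/5·60 = 81. Off-path (degree) belief 2/5 gives 2/5·95 + 3/5·60 = 74.
High-ability: no degree gives 81 − 0 = 81; degree gives 74 − 13 = 61. Stays. ✓
Low-ability: no degree gives 81 − 0 = 81; degree gives 74 − 59 = 15. Stays. ✓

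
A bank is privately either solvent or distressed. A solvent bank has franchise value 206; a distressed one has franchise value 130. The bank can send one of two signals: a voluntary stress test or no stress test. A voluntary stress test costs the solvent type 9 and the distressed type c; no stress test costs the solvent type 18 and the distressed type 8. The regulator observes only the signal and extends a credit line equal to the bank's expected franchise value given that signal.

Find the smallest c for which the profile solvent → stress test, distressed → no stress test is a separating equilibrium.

Under separation: stress test → solvent (pays 206); no stress test → distressed (pays 130).
Solvent: 206 − 9 = 197 ≥ 130 − 18 = 112. Holds regardless of c. ✓
Distressed: 130 − 8 ≥ 206 − c, so c ≥ 206 − 122 = 84.

84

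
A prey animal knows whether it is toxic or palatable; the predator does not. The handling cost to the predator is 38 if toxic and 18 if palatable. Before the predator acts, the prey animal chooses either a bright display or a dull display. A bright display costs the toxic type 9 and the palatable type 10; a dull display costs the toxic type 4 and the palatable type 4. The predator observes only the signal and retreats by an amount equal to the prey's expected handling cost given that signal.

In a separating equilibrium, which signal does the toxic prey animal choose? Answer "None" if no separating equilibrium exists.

Try toxic → bright display, palatable → dull display:
  Under separation the predator infers type exactly: bright display → toxic (pays 38), dull display → palatable (pays 18).
  Toxic: bright display gives 38 − 9 = 29; dull display gives 18 − 4 = 14. No deviation. ✓
  Palatable: dull display gives 18 − 4 = 14; bright display gives 38 − 10 = 28. Would deviate. ✗
Try toxic → dull display, palatable → bright display:
  Under separation the predator infers type exactly: dull display → toxic (pays 38), bright display → palatable (pays 18).
  Toxic: dull display gives 38 − 4 = 34; bright display gives 18 − 9 = 9. No deviation. ✓
  Palatable: bright display gives 18 − 10 = 8; dull display gives 38 − 4 = 34. Would deviate. ✗
Neither assignment is incentive-compatible.

None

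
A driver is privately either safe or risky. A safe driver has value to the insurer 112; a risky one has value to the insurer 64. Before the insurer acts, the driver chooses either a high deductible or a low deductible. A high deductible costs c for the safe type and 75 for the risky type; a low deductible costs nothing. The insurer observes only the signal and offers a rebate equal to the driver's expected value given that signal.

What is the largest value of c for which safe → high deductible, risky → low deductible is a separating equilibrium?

Under separation: high deductible → safe (pays 112); low deductible → risky (pays 64).
Risky: 64 − 0 = 64 ≥ 112 − 75 = 37. Holds regardless of c. ✓
Safe: 112 − c ≥ 64 − 0, so c ≤ 112 − 64 = 48.

48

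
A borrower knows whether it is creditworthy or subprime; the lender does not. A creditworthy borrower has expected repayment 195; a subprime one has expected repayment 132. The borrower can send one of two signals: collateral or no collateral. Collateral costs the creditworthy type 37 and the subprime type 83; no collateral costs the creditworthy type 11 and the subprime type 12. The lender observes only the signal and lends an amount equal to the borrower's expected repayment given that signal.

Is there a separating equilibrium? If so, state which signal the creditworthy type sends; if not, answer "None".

collateral

Try creditworthy → collateral, subprime → no collateral:
  Under separation the lender infers type exactly: collateral → creditworthy (pays 195), no collateral → subprime (pays 132).
  Creditworthy: collateral gives 195 − 37 = 158; no collateral gives 132 − 11 = 121. No deviation. ✓
  Subprime: no collateral gives 132 − 12 = 120; collateral gives 195 − 83 = 112. No deviation. ✓
Both hold — the creditworthy type sends collateral.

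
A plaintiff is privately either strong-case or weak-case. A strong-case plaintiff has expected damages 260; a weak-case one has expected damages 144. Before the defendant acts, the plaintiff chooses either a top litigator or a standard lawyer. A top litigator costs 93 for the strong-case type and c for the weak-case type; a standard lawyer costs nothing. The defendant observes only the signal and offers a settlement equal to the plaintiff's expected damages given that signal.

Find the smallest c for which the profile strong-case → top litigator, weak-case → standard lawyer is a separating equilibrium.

Under separation: top litigator → strong-case (pays 260); standard lawyer → weak-case (pays 144).
Strong-case: 260 − 93 = 167 ≥ 144 − 0 = 144. Holds regardless of c. ✓
Weak-case: 144 − 0 ≥ 260 − c, so c ≥ 260 − 144 = 116.

116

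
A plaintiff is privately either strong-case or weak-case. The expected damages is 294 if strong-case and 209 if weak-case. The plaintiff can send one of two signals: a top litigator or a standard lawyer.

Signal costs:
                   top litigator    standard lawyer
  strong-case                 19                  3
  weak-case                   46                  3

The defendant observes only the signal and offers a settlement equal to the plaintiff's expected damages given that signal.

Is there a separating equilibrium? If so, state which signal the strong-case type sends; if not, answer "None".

Try strong-case → top litigator, weak-case → standard lawyer:
  If types separate, top litigator earns payment 294 and standard lawyer earns 209.
  Strong-case: top litigator gives 294 − 19 = 275; standard lawyer gives 209 − 3 = 206. No deviation. ✓
  Weak-case: standard lawyer gives 209 − 3 = 206; top litigator gives 294 − 46 = 248. Would deviate. ✗
Try strong-case → standard lawyer, weak-case → top litigator:
  If types separate, standard lawyer earns payment 294 and top litigator earns 209.
  Strong-case: standard lawyer gives 294 − 3 = 291; top litigator gives 209 − 19 = 190. No deviation. ✓
  Weak-case: top litigator gives 209 − 46 = 163; standard lawyer gives 294 − 3 = 291. Would deviate. ✗
Neither assignment is incentive-compatible.

None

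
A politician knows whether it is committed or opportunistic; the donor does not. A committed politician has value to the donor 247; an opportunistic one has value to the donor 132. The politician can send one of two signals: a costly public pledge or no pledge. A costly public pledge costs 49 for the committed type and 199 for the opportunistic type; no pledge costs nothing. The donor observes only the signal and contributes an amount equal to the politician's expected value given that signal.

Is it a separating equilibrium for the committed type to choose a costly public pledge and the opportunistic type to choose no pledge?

Under separation the donor infers type exactly: pledge → committed (pays 247), no pledge → opportunistic (pays 132).
Committed: pledge gives 247 − 49 = 198; no pledge gives 132 − 0 = 132. No deviation. ✓
Opportunistic: no pledge gives 132 − 0 = 132; pledge gives 247 − 199 = 48. No deviation. ✓
Neither type gains from mimicking the other.

Yes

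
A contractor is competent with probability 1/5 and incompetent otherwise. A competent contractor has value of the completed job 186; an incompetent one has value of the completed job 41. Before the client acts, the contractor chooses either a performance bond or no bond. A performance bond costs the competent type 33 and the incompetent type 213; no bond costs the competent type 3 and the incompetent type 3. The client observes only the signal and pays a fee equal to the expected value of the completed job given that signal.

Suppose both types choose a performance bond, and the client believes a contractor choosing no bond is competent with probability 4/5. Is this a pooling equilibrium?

On the equilibrium path (bond) the client holds the prior 1/5 and pays 1/5·186 + 4/5·41 = 70. Off-path (no bond) belief 4/5 gives 4/5·186 + 1/5·41 = 157.
Competent: bond gives 70 − 33 = 37; no bond gives 157 − 3 = 154. Deviates. ✗
Incompetent: bond gives 70 − 213 = -143; no bond gives 157 − 3 = 154. Deviates. ✗

No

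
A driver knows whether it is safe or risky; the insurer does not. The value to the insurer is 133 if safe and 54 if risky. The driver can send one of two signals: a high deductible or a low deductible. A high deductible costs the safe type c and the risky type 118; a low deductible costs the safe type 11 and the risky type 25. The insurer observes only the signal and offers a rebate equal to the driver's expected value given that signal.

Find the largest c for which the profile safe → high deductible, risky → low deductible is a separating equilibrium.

Under separation: high deductible → safe (pays 133); low deductible → risky (pays 54).
Risky: 54 − 25 = 29 ≥ 133 − 118 = 15. Holds regardless of c. ✓
Safe: 133 − c ≥ 54 − 11, so c ≤ 133 − 43 = 90.

90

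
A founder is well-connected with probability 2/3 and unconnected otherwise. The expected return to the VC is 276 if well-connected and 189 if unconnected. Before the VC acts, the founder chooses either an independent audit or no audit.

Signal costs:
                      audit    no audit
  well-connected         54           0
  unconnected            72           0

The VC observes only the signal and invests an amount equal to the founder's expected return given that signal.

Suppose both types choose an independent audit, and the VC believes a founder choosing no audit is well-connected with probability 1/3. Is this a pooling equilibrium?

No

At the pooled signal (audit) the VC holds the prior 2/3 and pays 2/3·276 + 1/3·189 = 247. Off-path (no audit) belief 1/3 gives 1/3·276 + 2/3·189 = 218.
Well-connected: audit gives 247 − 54 = 193; no audit gives 218 − 0 = 218. Deviates. ✗
Unconnected: audit gives 247 − 72 = 175; no audit gives 218 − 0 = 218. Deviates. ✗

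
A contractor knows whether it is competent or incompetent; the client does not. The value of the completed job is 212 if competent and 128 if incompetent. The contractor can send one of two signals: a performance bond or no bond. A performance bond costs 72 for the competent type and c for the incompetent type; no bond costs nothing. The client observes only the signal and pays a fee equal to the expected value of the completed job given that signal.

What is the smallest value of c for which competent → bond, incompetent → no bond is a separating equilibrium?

Under separation: bond → competent (pays 212); no bond → incompetent (pays 128).
Competent: 212 − 72 = 140 ≥ 128 − 0 = 128. Holds regardless of c. ✓
Incompetent: 128 − 0 ≥ 212 − c, so c ≥ 212 − 128 = 84.

84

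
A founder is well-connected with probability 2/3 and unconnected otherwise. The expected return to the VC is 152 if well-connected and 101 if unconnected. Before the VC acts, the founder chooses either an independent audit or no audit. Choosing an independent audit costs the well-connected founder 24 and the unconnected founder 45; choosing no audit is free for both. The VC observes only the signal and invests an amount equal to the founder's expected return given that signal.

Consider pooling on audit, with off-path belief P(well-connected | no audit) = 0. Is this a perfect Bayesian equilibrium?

At the pooled signal (audit) the VC holds the prior 2/3 and pays 2/3·152 + 1/3·101 = 135. Off-path (no audit) belief 0 gives 0·152 + 1·101 = 101.
Well-connected: audit gives 135 − 24 = 111; no audit gives 101 − 0 = 101. Stays. ✓
Unconnected: audit gives 135 − 45 = 90; no audit gives 101 − 0 = 101. Deviates. ✗

No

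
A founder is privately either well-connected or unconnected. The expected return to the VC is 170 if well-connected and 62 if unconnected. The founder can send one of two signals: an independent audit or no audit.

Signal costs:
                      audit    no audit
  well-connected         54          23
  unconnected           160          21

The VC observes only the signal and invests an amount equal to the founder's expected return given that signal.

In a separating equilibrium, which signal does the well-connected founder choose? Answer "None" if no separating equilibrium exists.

Try well-connected → audit, unconnected → no audit:
  Under separation the VC infers type exactly: audit → well-connected (pays 170), no audit → unconnected (pays 62).
  Well-connected: audit gives 170 − 54 = 116; no audit gives 62 − 23 = 39. No deviation. ✓
  Unconnected: no audit gives 62 − 21 = 41; audit gives 170 − 160 = 10. No deviation. ✓
Both hold — the well-connected type sends audit.

audit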